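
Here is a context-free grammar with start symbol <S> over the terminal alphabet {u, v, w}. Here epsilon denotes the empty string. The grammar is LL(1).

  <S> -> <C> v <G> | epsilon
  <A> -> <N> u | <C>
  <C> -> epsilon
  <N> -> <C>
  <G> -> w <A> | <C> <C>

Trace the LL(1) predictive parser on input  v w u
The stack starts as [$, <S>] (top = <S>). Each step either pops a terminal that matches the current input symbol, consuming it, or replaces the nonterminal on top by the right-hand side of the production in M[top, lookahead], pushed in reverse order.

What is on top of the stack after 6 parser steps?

step 1: stack=$ <S>  input=v w u $  — expand <S> -> <C> v <G>
step 2: stack=$ <G> v <C>  input=v w u $  — expand <C> -> epsilon
step 3: stack=$ <G> v  input=v w u $  — match v
step 4: stack=$ <G>  input=w u $  — expand <G> -> w <A>
step 5: stack=$ <A> w  input=w u $  — match w
step 6: stack=$ <A>  input=u $  — expand <A> -> <N> u
Stack after step 6: $ u <N> (top = <N>).

<N>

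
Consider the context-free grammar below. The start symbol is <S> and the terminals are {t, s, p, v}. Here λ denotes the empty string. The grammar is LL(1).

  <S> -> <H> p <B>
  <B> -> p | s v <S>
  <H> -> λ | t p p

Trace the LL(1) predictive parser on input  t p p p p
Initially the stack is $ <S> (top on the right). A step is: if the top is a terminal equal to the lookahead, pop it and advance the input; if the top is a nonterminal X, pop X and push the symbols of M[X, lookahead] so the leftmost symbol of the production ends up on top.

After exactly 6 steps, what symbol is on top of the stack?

     Stack          Input        Action
  1  $ <S>          t p p p p $  expand <S> -> <H> p <B>
  2  $ <B> p <H>    t p p p p $  expand <H> -> t p p
  3  $ <B> p p p t  t p p p p $  match t
  4  $ <B> p p p    p p p p $    match p
  5  $ <B> p p      p p p $      match p
  6  $ <B> p        p p $        match p
Stack after step 6: $ <B> (top = <B>).

<B>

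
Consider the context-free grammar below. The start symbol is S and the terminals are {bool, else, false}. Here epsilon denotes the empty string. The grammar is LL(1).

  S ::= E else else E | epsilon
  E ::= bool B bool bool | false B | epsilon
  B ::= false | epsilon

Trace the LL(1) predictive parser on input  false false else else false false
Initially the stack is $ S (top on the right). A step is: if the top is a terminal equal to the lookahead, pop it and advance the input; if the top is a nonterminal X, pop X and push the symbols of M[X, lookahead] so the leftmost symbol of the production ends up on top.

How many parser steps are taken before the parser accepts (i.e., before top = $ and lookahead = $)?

11

      Stack                  Input                                Action
   1  $ S                    false false else else false false $  expand S ::= E else else E
   2  $ E else else E        false false else else false false $  expand E ::= false B
   3  $ E else else B false  false false else else false false $  match false
   4  $ E else else B        false else else false false $        expand B ::= false
   5  $ E else else false    false else else false false $        match false
   6  $ E else else          else else false false $              match else
   7  $ E else               else false false $                   match else
   8  $ E                    false false $                        expand E ::= false B
   9  $ B false              false false $                        match false
  10  $ B                    false $                              expand B ::= false
  11  $ false                false $                              match false
Accept reached after 11 steps.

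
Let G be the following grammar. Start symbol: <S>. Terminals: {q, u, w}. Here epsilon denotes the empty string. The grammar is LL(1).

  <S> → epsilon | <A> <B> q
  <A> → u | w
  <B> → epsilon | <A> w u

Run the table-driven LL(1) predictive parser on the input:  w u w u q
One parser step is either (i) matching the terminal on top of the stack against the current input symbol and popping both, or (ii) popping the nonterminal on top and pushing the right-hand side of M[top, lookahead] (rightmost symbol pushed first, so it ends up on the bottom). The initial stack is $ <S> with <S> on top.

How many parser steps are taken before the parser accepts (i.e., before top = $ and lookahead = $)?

     Stack        Input        Action
  1  $ <S>        w u w u q $  expand <S> → <A> <B> q
  2  $ q <B> <A>  w u w u q $  expand <A> → w
  3  $ q <B> w    w u w u q $  match w
  4  $ q <B>      u w u q $    expand <B> → <A> w u
  5  $ q u w <A>  u w u q $    expand <A> → u
  6  $ q u w u    u w u q $    match u
  7  $ q u w      w u q $      match w
  8  $ q u        u q $        match u
  9  $ q          q $          match q
Accept reached after 9 steps.

9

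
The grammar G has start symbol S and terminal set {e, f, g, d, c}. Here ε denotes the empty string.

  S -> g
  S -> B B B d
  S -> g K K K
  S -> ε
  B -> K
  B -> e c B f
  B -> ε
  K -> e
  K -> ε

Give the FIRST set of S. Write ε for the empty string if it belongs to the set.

{ε, d, e, g}

FIRST(K): from K->e we get {e}; from K->ε we get {ε}. So FIRST(K) = {ε, e}.
FIRST(B): from B->K we get {ε, e}; from B->e c B f we get {e}; from B->ε we get {ε}. So FIRST(B) = {ε, e}.
FIRST(S): from S->g we get {g}; from S->B B B d we get {d, e}; from S->g K K K we get {g}; from S->ε we get {ε}. So FIRST(S) = {ε, d, e, g}.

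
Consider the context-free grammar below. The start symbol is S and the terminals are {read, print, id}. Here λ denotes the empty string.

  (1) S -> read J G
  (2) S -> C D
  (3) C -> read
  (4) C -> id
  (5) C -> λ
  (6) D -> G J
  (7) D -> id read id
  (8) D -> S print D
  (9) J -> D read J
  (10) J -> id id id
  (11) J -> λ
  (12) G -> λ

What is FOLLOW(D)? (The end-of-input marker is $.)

{$, print, read}

FIRST(C): from C->read we get {read}; from C->id we get {id}; from C->λ we get {λ}. So FIRST(C) = {λ, id, read}.
FIRST(G): from G->λ we get {λ}. So FIRST(G) = {λ}.
FIRST(S): from S->read J G we get {read}; from S->C D we get {λ, id, print, read}. So FIRST(S) = {λ, id, print, read}.
FIRST(D): from D->G J we get {λ, id, print, read}; from D->id read id we get {id}; from D->S print D we get {id, print, read}. So FIRST(D) = {λ, id, print, read}.
FIRST(J): from J->D read J we get {id, print, read}; from J->id id id we get {id}; from J->λ we get {λ}. So FIRST(J) = {λ, id, print, read}.
FOLLOW(S) includes $ since S is the start symbol.
FOLLOW(S): in D->S print D, S is followed by print D with FIRST {print}. Thus FOLLOW(S) = {$, print}.
FOLLOW(C): in S->C D, C is followed by D with FIRST {λ, id, print, read}; in S->C D, the suffix after C is nullable, so FOLLOW(C) ⊇ FOLLOW(S) = {$, print}. Thus FOLLOW(C) = {$, id, print, read}.
FOLLOW(D): in S->C D, the suffix after D is empty, so FOLLOW(D) ⊇ FOLLOW(S) = {$, print}; in D->S print D, the suffix after D is empty (adds nothing new); in J->D read J, D is followed by read J with FIRST {read}. Thus FOLLOW(D) = {$, print, read}.
FOLLOW(J): in S->read J G, J is followed by G with FIRST {λ}; in S->read J G, the suffix after J is nullable, so FOLLOW(J) ⊇ FOLLOW(S) = {$, print}; in D->G J, the suffix after J is empty, so FOLLOW(J) ⊇ FOLLOW(D) = {$, print, read}; in J->D read J, the suffix after J is empty (adds nothing new). Thus FOLLOW(J) = {$, print, read}.
FOLLOW(G): in S->read J G, the suffix after G is empty, so FOLLOW(G) ⊇ FOLLOW(S) = {$, print}; in D->G J, G is followed by J with FIRST {λ, id, print, read}; in D->G J, the suffix after G is nullable, so FOLLOW(G) ⊇ FOLLOW(D) = {$, print, read}. Thus FOLLOW(G) = {$, id, print, read}.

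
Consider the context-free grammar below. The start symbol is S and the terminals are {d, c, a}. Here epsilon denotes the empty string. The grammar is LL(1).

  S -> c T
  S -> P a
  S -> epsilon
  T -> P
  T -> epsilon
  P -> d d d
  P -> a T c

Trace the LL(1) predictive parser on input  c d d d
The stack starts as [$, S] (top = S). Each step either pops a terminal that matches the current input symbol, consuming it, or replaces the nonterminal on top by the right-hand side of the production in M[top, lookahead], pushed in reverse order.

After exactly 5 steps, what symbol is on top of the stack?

step 1: stack=$ S  input=c d d d $  — expand S -> c T
step 2: stack=$ T c  input=c d d d $  — match c
step 3: stack=$ T  input=d d d $  — expand T -> P
step 4: stack=$ P  input=d d d $  — expand P -> d d d
step 5: stack=$ d d d  input=d d d $  — match d
Stack after step 5: $ d d (top = d).

d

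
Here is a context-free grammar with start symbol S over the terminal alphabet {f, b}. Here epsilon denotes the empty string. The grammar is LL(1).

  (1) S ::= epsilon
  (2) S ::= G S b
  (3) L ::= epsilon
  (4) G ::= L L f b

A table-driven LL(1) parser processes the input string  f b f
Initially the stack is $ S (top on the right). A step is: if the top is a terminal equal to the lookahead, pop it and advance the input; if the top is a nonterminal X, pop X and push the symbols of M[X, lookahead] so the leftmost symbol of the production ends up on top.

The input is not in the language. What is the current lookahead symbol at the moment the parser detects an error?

      Stack            Input    Action
   1  $ S              f b f $  expand S ::= G S b
   2  $ b S G          f b f $  expand G ::= L L f b
   3  $ b S b f L L    f b f $  expand L ::= epsilon
   4  $ b S b f L      f b f $  expand L ::= epsilon
   5  $ b S b f        f b f $  match f
   6  $ b S b          b f $    match b
   7  $ b S            f $      expand S ::= G S b
   8  $ b b S G        f $      expand G ::= L L f b
   9  $ b b S b f L L  f $      expand L ::= epsilon
  10  $ b b S b f L    f $      expand L ::= epsilon
  11  $ b b S b f      f $      match f
  12  $ b b S b        $        error: top is terminal b but lookahead is $

$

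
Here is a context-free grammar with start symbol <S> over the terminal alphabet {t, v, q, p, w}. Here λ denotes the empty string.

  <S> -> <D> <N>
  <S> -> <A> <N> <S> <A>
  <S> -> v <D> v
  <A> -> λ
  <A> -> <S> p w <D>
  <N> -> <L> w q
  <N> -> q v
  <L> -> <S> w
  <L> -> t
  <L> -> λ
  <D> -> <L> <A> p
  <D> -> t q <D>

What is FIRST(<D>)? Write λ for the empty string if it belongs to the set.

{p, q, t, v, w}

FIRST(<S>) = {p, q, t, v, w}  (via <D> <N>, <A> <N> <S> <A>)
FIRST(<A>) = {λ, p, q, t, v, w}  (via <S> p w <D>)
FIRST(<L>) = {λ, p, q, t, v, w}  (via <S> w)
FIRST(<N>) = {p, q, t, v, w}  (via <L> w q)
FIRST(<D>) = {p, q, t, v, w}  (via <L> <A> p)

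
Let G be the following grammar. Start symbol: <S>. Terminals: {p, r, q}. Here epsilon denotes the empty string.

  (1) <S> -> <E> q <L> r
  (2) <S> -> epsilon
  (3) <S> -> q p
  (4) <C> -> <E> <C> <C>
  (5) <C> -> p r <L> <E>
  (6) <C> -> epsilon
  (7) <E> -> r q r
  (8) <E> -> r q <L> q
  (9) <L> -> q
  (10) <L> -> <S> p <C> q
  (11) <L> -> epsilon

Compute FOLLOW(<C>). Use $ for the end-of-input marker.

FIRST(<E>) = {r}
FIRST(<S>) = {epsilon, q, r}  (via <E> q <L> r)
FIRST(<C>) = {epsilon, p, r}  (via <E> <C> <C>)
FIRST(<L>) = {epsilon, p, q, r}  (via <S> p <C> q)
FOLLOW(<S>) includes $ since <S> is the start symbol.
FOLLOW(<S>): in <L>-><S> p <C> q, <S> is followed by p <C> q with FIRST {p}. Thus FOLLOW(<S>) = {$, p}.
FOLLOW(<C>): in <C>-><E> <C> <C> (occurrence 1), <C> is followed by <C> with FIRST {epsilon, p, r}; in <C>-><E> <C> <C> (occurrence 1), the suffix after <C> is nullable (adds nothing new); in <C>-><E> <C> <C> (occurrence 2), the suffix after <C> is empty (adds nothing new); in <L>-><S> p <C> q, <C> is followed by q with FIRST {q}. Thus FOLLOW(<C>) = {p, q, r}.
FOLLOW(<E>): in <S>-><E> q <L> r, <E> is followed by q <L> r with FIRST {q}; in <C>-><E> <C> <C>, <E> is followed by <C> <C> with FIRST {epsilon, p, r}; in <C>-><E> <C> <C>, the suffix after <E> is nullable, so FOLLOW(<E>) ⊇ FOLLOW(<C>) = {p, q, r}; in <C>->p r <L> <E>, the suffix after <E> is empty, so FOLLOW(<E>) ⊇ FOLLOW(<C>) = {p, q, r}. Thus FOLLOW(<E>) = {p, q, r}.
FOLLOW(<L>): in <S>-><E> q <L> r, <L> is followed by r with FIRST {r}; in <C>->p r <L> <E>, <L> is followed by <E> with FIRST {r}; in <E>->r q <L> q, <L> is followed by q with FIRST {q}. Thus FOLLOW(<L>) = {q, r}.

{p, q, r}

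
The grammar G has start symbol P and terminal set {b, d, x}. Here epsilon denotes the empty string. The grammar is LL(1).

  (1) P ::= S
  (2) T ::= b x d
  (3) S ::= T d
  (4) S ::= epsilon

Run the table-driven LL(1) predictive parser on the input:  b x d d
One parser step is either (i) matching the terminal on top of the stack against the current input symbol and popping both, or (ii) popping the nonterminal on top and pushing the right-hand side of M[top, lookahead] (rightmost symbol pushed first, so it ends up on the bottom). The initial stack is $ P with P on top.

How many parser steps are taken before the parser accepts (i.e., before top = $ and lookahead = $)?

7

     Stack      Input      Action
  1  $ P        b x d d $  expand P ::= S
  2  $ S        b x d d $  expand S ::= T d
  3  $ d T      b x d d $  expand T ::= b x d
  4  $ d d x b  b x d d $  match b
  5  $ d d x    x d d $    match x
  6  $ d d      d d $      match d
  7  $ d        d $        match d
Accept reached after 7 steps.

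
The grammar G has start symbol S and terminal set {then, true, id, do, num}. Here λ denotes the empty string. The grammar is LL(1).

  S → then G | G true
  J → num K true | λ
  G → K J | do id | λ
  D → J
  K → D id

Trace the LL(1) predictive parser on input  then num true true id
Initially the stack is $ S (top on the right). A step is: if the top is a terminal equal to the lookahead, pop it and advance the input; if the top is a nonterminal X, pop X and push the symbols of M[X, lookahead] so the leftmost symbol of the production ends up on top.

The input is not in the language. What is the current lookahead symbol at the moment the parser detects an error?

step 1: stack=$ S  input=then num true true id $  — expand S → then G
step 2: stack=$ G then  input=then num true true id $  — match then
step 3: stack=$ G  input=num true true id $  — expand G → K J
step 4: stack=$ J K  input=num true true id $  — expand K → D id
step 5: stack=$ J id D  input=num true true id $  — expand D → J
step 6: stack=$ J id J  input=num true true id $  — expand J → num K true
step 7: stack=$ J id true K num  input=num true true id $  — match num
step 8: stack=$ J id true K  input=true true id $  — error: M[K, true] is empty

true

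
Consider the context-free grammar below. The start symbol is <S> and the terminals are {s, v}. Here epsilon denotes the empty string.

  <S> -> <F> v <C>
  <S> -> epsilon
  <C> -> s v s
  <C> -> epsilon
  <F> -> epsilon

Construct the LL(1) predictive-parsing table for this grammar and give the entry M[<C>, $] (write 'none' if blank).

FIRST(<C>) = {epsilon, s}
FIRST(<F>) = {epsilon}
FIRST(<S>) = {epsilon, v}  (via <F> v <C>)
FOLLOW(<S>) includes $ since <S> is the start symbol.
FOLLOW(<S>): <S> appears on no right-hand side. Thus FOLLOW(<S>) = {$}.
FOLLOW(<C>): in <S>-><F> v <C>, the suffix after <C> is empty, so FOLLOW(<C>) ⊇ FOLLOW(<S>) = {$}. Thus FOLLOW(<C>) = {$}.
For <C> -> s v s: FIRST(s v s) = {s}, so it goes in M[<C>, t] for t ∈ {s}.
For <C> -> epsilon: FIRST(epsilon) = {epsilon}, so it goes in M[<C>, t] for t ∈ {}; since epsilon ∈ FIRST, also for every t ∈ FOLLOW(<C>) = {$}.

<C> -> epsilon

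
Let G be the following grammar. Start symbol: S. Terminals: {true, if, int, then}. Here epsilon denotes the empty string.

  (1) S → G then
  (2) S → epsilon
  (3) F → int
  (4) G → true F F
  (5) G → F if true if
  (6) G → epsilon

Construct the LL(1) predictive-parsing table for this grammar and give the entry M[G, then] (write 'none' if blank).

FIRST(F): from F→int we get {int}. So FIRST(F) = {int}.
FIRST(G): from G→true F F we get {true}; from G→F if true if we get {int}; from G→epsilon we get {epsilon}. So FIRST(G) = {epsilon, int, true}.
FIRST(S): from S→G then we get {int, then, true}; from S→epsilon we get {epsilon}. So FIRST(S) = {epsilon, int, then, true}.
FOLLOW(S) includes $ since S is the start symbol.
FOLLOW(G): in S→G then, G is followed by then with FIRST {then}. Thus FOLLOW(G) = {then}.
For G → true F F: FIRST(true F F) = {true}, so it goes in M[G, t] for t ∈ {true}.
For G → F if true if: FIRST(F if true if) = {int}, so it goes in M[G, t] for t ∈ {int}.
For G → epsilon: FIRST(epsilon) = {epsilon}, so it goes in M[G, t] for t ∈ {}; since epsilon ∈ FIRST, also for every t ∈ FOLLOW(G) = {then}.

G → epsilon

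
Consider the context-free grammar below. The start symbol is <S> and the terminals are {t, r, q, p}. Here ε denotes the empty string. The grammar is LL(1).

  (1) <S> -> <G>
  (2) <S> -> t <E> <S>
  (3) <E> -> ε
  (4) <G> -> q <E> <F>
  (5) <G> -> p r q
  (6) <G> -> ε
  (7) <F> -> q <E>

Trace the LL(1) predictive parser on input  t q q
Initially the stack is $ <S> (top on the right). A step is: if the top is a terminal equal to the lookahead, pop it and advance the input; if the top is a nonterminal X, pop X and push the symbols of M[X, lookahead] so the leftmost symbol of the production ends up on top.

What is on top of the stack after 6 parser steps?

     Stack        Input    Action
  1  $ <S>        t q q $  expand <S> -> t <E> <S>
  2  $ <S> <E> t  t q q $  match t
  3  $ <S> <E>    q q $    expand <E> -> ε
  4  $ <S>        q q $    expand <S> -> <G>
  5  $ <G>        q q $    expand <G> -> q <E> <F>
  6  $ <F> <E> q  q q $    match q
Stack after step 6: $ <F> <E> (top = <E>).

<E>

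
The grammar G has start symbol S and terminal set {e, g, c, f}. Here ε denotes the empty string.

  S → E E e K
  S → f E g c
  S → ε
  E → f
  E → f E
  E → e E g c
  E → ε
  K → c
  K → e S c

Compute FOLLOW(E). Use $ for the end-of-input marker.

{e, f, g}

FIRST(E): from E→f we get {f}; from E→f E we get {f}; from E→e E g c we get {e}; from E→ε we get {ε}. So FIRST(E) = {ε, e, f}.
FIRST(K): from K→c we get {c}; from K→e S c we get {e}. So FIRST(K) = {c, e}.
FIRST(S): from S→E E e K we get {e, f}; from S→f E g c we get {f}; from S→ε we get {ε}. So FIRST(S) = {ε, e, f}.
FOLLOW(S) includes $ since S is the start symbol.
FOLLOW(S): in K→e S c, S is followed by c with FIRST {c}. Thus FOLLOW(S) = {$, c}.
FOLLOW(E): in S→E E e K (occurrence 1), E is followed by E e K with FIRST {e, f}; in S→E E e K (occurrence 2), E is followed by e K with FIRST {e}; in S→f E g c, E is followed by g c with FIRST {g}; in E→f E, the suffix after E is empty (adds nothing new); in E→e E g c, E is followed by g c with FIRST {g}. Thus FOLLOW(E) = {e, f, g}.
FOLLOW(K): in S→E E e K, the suffix after K is empty, so FOLLOW(K) ⊇ FOLLOW(S) = {$, c}. Thus FOLLOW(K) = {$, c}.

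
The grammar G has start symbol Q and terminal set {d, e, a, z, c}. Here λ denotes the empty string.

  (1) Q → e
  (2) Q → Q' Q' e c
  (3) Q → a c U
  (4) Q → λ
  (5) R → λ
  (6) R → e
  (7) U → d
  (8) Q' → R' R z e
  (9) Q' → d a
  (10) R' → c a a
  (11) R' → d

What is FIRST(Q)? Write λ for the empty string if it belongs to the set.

{λ, a, c, d, e}

FIRST(R): from R→λ we get {λ}; from R→e we get {e}. So FIRST(R) = {λ, e}.
FIRST(U): from U→d we get {d}. So FIRST(U) = {d}.
FIRST(R'): from R'→c a a we get {c}; from R'→d we get {d}. So FIRST(R') = {c, d}.
FIRST(Q'): from Q'→R' R z e we get {c, d}; from Q'→d a we get {d}. So FIRST(Q') = {c, d}.
FIRST(Q): from Q→e we get {e}; from Q→Q' Q' e c we get {c, d}; from Q→a c U we get {a}; from Q→λ we get {λ}. So FIRST(Q) = {λ, a, c, d, e}.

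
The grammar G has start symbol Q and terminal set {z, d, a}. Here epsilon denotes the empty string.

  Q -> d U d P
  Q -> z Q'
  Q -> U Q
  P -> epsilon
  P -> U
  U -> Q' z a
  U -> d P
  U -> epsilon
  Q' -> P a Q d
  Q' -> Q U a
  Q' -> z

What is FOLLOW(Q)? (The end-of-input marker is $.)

FIRST(Q) = {a, d, z}  (via U Q)
FIRST(P) = {epsilon, a, d, z}  (via U)
FIRST(Q') = {a, d, z}  (via P a Q d, Q U a)
FIRST(U) = {epsilon, a, d, z}  (via Q' z a)
FOLLOW(Q) includes $ since Q is the start symbol.
FOLLOW(Q): in Q->U Q, the suffix after Q is empty (adds nothing new); in Q'->P a Q d, Q is followed by d with FIRST {d}; in Q'->Q U a, Q is followed by U a with FIRST {a, d, z}. Thus FOLLOW(Q) = {$, a, d, z}.
FOLLOW(Q'): in Q->z Q', the suffix after Q' is empty, so FOLLOW(Q') ⊇ FOLLOW(Q) = {$, a, d, z}; in U->Q' z a, Q' is followed by z a with FIRST {z}. Thus FOLLOW(Q') = {$, a, d, z}.
FOLLOW(P): in Q->d U d P, the suffix after P is empty, so FOLLOW(P) ⊇ FOLLOW(Q) = {$, a, d, z}; in U->d P, the suffix after P is empty, so FOLLOW(P) ⊇ FOLLOW(U) = {$, a, d, z}; in Q'->P a Q d, P is followed by a Q d with FIRST {a}. Thus FOLLOW(P) = {$, a, d, z}.
FOLLOW(U): in Q->d U d P, U is followed by d P with FIRST {d}; in Q->U Q, U is followed by Q with FIRST {a, d, z}; in P->U, the suffix after U is empty, so FOLLOW(U) ⊇ FOLLOW(P) = {$, a, d, z}; in Q'->Q U a, U is followed by a with FIRST {a}. Thus FOLLOW(U) = {$, a, d, z}.

{$, a, d, z}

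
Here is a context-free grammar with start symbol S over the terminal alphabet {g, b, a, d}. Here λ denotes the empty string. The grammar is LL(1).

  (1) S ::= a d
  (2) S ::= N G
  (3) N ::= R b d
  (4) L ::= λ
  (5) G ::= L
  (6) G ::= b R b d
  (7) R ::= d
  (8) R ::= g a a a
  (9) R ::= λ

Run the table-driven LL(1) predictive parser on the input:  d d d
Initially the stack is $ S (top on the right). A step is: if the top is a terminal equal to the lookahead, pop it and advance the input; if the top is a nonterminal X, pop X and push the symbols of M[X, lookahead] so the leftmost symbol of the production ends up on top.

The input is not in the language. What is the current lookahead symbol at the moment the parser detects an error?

d

     Stack      Input    Action
  1  $ S        d d d $  expand S ::= N G
  2  $ G N      d d d $  expand N ::= R b d
  3  $ G d b R  d d d $  expand R ::= d
  4  $ G d b d  d d d $  match d
  5  $ G d b    d d $    error: top is terminal b but lookahead is d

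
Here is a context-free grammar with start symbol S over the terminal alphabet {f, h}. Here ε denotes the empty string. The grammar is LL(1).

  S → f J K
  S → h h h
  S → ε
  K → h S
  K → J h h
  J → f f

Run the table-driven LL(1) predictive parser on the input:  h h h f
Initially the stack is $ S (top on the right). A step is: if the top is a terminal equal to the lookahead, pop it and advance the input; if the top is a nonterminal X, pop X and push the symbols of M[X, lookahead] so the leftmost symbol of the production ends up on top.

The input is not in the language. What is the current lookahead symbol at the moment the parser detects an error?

     Stack    Input      Action
  1  $ S      h h h f $  expand S → h h h
  2  $ h h h  h h h f $  match h
  3  $ h h    h h f $    match h
  4  $ h      h f $      match h
  5  $        f $        error: stack empty but input remains

f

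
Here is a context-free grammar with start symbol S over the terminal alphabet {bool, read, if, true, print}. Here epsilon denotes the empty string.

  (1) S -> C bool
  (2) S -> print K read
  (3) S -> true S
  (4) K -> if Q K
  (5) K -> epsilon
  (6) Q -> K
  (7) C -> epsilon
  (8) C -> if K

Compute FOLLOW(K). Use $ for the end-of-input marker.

FIRST(K): from K->if Q K we get {if}; from K->epsilon we get {epsilon}. So FIRST(K) = {epsilon, if}.
FIRST(C): from C->epsilon we get {epsilon}; from C->if K we get {if}. So FIRST(C) = {epsilon, if}.
FIRST(S): from S->C bool we get {bool, if}; from S->print K read we get {print}; from S->true S we get {true}. So FIRST(S) = {bool, if, print, true}.
FIRST(Q): from Q->K we get {epsilon, if}. So FIRST(Q) = {epsilon, if}.
FOLLOW(S) includes $ since S is the start symbol.
FOLLOW(S): in S->true S, the suffix after S is empty (adds nothing new). Thus FOLLOW(S) = {$}.
FOLLOW(C): in S->C bool, C is followed by bool with FIRST {bool}. Thus FOLLOW(C) = {bool}.
FOLLOW(K): in S->print K read, K is followed by read with FIRST {read}; in K->if Q K, the suffix after K is empty (adds nothing new); in Q->K, the suffix after K is empty, so FOLLOW(K) ⊇ FOLLOW(Q) = {bool, if, read}; in C->if K, the suffix after K is empty, so FOLLOW(K) ⊇ FOLLOW(C) = {bool}. Thus FOLLOW(K) = {bool, if, read}.
FOLLOW(Q): in K->if Q K, Q is followed by K with FIRST {epsilon, if}; in K->if Q K, the suffix after Q is nullable, so FOLLOW(Q) ⊇ FOLLOW(K) = {bool, if, read}. Thus FOLLOW(Q) = {bool, if, read}.

{bool, if, read}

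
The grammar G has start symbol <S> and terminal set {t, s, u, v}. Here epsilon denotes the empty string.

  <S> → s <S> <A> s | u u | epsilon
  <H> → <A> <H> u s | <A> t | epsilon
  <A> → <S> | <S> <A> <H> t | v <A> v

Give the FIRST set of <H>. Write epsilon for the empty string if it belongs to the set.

FIRST(<S>) = {epsilon, s, u}
FIRST(<H>) = {epsilon, s, t, u, v}  (via <A> <H> u s, <A> t)
FIRST(<A>) = {epsilon, s, t, u, v}  (via <S>, <S> <A> <H> t)

{epsilon, s, t, u, v}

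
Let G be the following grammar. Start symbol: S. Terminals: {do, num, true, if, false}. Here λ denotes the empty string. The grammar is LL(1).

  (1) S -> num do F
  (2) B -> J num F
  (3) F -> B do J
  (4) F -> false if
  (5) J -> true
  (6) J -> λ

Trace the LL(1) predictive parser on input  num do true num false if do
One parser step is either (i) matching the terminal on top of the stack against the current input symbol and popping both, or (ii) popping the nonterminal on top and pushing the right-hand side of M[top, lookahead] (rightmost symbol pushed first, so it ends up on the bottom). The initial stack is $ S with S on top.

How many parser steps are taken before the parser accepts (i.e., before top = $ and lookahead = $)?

13

step 1: stack=$ S  input=num do true num false if do $  — expand S -> num do F
step 2: stack=$ F do num  input=num do true num false if do $  — match num
step 3: stack=$ F do  input=do true num false if do $  — match do
step 4: stack=$ F  input=true num false if do $  — expand F -> B do J
step 5: stack=$ J do B  input=true num false if do $  — expand B -> J num F
step 6: stack=$ J do F num J  input=true num false if do $  — expand J -> true
step 7: stack=$ J do F num true  input=true num false if do $  — match true
step 8: stack=$ J do F num  input=num false if do $  — match num
step 9: stack=$ J do F  input=false if do $  — expand F -> false if
step 10: stack=$ J do if false  input=false if do $  — match false
step 11: stack=$ J do if  input=if do $  — match if
step 12: stack=$ J do  input=do $  — match do
step 13: stack=$ J  input=$  — expand J -> λ
Accept reached after 13 steps.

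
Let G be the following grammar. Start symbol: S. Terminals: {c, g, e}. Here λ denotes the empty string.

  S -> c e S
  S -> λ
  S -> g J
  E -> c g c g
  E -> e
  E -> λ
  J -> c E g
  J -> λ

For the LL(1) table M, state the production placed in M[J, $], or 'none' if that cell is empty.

FIRST(S) = {λ, c, g}
FIRST(E) = {λ, c, e}
FIRST(J) = {λ, c}
FOLLOW(S) includes $ since S is the start symbol.
FOLLOW(S): in S->c e S, the suffix after S is empty (adds nothing new). Thus FOLLOW(S) = {$}.
FOLLOW(J): in S->g J, the suffix after J is empty, so FOLLOW(J) ⊇ FOLLOW(S) = {$}. Thus FOLLOW(J) = {$}.
For J -> c E g: FIRST(c E g) = {c}, so it goes in M[J, t] for t ∈ {c}.
For J -> λ: FIRST(λ) = {λ}, so it goes in M[J, t] for t ∈ {}; since λ ∈ FIRST, also for every t ∈ FOLLOW(J) = {$}.

J -> λ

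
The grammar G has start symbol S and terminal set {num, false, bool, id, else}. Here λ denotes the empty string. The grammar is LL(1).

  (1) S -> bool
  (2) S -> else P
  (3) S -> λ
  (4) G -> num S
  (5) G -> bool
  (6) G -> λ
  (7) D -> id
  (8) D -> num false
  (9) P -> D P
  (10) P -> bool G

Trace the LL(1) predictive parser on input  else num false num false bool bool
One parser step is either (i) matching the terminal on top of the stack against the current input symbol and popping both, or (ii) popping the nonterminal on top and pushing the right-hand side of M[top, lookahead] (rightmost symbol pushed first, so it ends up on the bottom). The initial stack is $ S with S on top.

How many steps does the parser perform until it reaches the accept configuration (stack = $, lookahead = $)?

14

step 1: stack=$ S  input=else num false num false bool bool $  — expand S -> else P
step 2: stack=$ P else  input=else num false num false bool bool $  — match else
step 3: stack=$ P  input=num false num false bool bool $  — expand P -> D P
step 4: stack=$ P D  input=num false num false bool bool $  — expand D -> num false
step 5: stack=$ P false num  input=num false num false bool bool $  — match num
step 6: stack=$ P false  input=false num false bool bool $  — match false
step 7: stack=$ P  input=num false bool bool $  — expand P -> D P
step 8: stack=$ P D  input=num false bool bool $  — expand D -> num false
step 9: stack=$ P false num  input=num false bool bool $  — match num
step 10: stack=$ P false  input=false bool bool $  — match false
step 11: stack=$ P  input=bool bool $  — expand P -> bool G
step 12: stack=$ G bool  input=bool bool $  — match bool
step 13: stack=$ G  input=bool $  — expand G -> bool
step 14: stack=$ bool  input=bool $  — match bool
Accept reached after 14 steps.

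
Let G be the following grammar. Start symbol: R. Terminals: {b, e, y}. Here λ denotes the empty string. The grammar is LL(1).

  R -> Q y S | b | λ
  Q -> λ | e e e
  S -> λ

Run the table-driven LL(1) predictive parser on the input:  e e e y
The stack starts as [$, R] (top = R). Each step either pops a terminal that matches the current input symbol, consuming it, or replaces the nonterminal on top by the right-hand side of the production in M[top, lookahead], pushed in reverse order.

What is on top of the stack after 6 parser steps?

S

     Stack        Input      Action
  1  $ R          e e e y $  expand R -> Q y S
  2  $ S y Q      e e e y $  expand Q -> e e e
  3  $ S y e e e  e e e y $  match e
  4  $ S y e e    e e y $    match e
  5  $ S y e      e y $      match e
  6  $ S y        y $        match y
Stack after step 6: $ S (top = S).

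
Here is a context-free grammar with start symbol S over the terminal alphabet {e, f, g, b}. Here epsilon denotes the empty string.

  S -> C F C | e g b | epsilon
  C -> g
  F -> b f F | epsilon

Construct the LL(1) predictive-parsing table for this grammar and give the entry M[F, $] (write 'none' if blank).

FIRST(C) = {g}
FIRST(F) = {epsilon, b}
FIRST(S) = {epsilon, e, g}  (via C F C)
FOLLOW(S) includes $ since S is the start symbol.
FOLLOW(F): in S->C F C, F is followed by C with FIRST {g}; in F->b f F, the suffix after F is empty (adds nothing new). Thus FOLLOW(F) = {g}.
For F -> b f F: FIRST(b f F) = {b}, so it goes in M[F, t] for t ∈ {b}.
For F -> epsilon: FIRST(epsilon) = {epsilon}, so it goes in M[F, t] for t ∈ {}; since epsilon ∈ FIRST, also for every t ∈ FOLLOW(F) = {g}.
None of these place a production in M[F, $].

none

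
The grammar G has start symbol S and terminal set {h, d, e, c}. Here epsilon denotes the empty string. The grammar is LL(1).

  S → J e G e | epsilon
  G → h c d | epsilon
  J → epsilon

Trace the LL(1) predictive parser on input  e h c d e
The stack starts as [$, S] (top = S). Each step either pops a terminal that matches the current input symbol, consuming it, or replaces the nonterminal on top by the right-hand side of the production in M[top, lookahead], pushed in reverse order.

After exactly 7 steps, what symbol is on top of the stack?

     Stack      Input        Action
  1  $ S        e h c d e $  expand S → J e G e
  2  $ e G e J  e h c d e $  expand J → epsilon
  3  $ e G e    e h c d e $  match e
  4  $ e G      h c d e $    expand G → h c d
  5  $ e d c h  h c d e $    match h
  6  $ e d c    c d e $      match c
  7  $ e d      d e $        match d
Stack after step 7: $ e (top = e).

e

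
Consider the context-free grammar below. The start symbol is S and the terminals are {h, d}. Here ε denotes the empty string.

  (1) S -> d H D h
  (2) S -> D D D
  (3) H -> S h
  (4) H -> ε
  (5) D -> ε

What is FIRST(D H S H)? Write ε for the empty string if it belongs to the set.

{ε, d, h}

FIRST(D) = {ε}
FIRST(S) = {ε, d}  (via D D D)
FIRST(H) = {ε, d, h}  (via S h)
FIRST(D H S H): take FIRST of each symbol in turn, carrying on past any symbol whose FIRST contains ε; result {ε, d, h}.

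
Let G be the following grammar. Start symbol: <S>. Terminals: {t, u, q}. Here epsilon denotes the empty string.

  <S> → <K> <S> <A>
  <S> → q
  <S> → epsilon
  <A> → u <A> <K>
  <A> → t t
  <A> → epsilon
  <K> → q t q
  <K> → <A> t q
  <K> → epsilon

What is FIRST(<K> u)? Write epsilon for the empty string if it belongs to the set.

{q, t, u}

FIRST(<A>) = {epsilon, t, u}
FIRST(<K>) = {epsilon, q, t, u}  (via <A> t q)
FIRST(<S>) = {epsilon, q, t, u}  (via <K> <S> <A>)
FIRST(<K> u): take FIRST of each symbol in turn, carrying on past any symbol whose FIRST contains epsilon; result {q, t, u}.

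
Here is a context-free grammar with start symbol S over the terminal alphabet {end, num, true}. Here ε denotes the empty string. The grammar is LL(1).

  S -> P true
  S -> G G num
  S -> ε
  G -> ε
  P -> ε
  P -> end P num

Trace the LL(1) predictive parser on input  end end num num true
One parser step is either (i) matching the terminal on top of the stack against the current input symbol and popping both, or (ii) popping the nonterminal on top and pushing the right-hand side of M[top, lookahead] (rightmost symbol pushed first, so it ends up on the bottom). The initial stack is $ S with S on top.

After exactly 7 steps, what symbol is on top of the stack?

num

step 1: stack=$ S  input=end end num num true $  — expand S -> P true
step 2: stack=$ true P  input=end end num num true $  — expand P -> end P num
step 3: stack=$ true num P end  input=end end num num true $  — match end
step 4: stack=$ true num P  input=end num num true $  — expand P -> end P num
step 5: stack=$ true num num P end  input=end num num true $  — match end
step 6: stack=$ true num num P  input=num num true $  — expand P -> ε
step 7: stack=$ true num num  input=num num true $  — match num
Stack after step 7: $ true num (top = num).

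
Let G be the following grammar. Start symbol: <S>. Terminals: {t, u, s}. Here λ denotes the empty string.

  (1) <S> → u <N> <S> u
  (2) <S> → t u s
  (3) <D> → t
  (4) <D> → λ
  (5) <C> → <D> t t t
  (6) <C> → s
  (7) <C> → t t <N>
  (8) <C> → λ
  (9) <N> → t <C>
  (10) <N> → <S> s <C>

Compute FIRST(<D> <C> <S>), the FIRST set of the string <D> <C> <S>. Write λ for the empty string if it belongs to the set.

{s, t, u}

FIRST(<S>): from <S>→u <N> <S> u we get {u}; from <S>→t u s we get {t}. So FIRST(<S>) = {t, u}.
FIRST(<D>): from <D>→t we get {t}; from <D>→λ we get {λ}. So FIRST(<D>) = {λ, t}.
FIRST(<C>): from <C>→<D> t t t we get {t}; from <C>→s we get {s}; from <C>→t t <N> we get {t}; from <C>→λ we get {λ}. So FIRST(<C>) = {λ, s, t}.
FIRST(<N>): from <N>→t <C> we get {t}; from <N>→<S> s <C> we get {t, u}. So FIRST(<N>) = {t, u}.
FIRST(<D> <C> <S>): take FIRST of each symbol in turn, carrying on past any symbol whose FIRST contains λ; result {s, t, u}.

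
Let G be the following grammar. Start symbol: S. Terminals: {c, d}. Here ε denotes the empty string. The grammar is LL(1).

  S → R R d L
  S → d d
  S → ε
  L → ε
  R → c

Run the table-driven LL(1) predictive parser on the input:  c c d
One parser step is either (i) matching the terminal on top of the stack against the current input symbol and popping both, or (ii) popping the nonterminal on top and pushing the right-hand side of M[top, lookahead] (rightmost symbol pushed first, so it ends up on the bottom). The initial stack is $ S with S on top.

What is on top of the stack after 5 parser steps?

d

step 1: stack=$ S  input=c c d $  — expand S → R R d L
step 2: stack=$ L d R R  input=c c d $  — expand R → c
step 3: stack=$ L d R c  input=c c d $  — match c
step 4: stack=$ L d R  input=c d $  — expand R → c
step 5: stack=$ L d c  input=c d $  — match c
Stack after step 5: $ L d (top = d).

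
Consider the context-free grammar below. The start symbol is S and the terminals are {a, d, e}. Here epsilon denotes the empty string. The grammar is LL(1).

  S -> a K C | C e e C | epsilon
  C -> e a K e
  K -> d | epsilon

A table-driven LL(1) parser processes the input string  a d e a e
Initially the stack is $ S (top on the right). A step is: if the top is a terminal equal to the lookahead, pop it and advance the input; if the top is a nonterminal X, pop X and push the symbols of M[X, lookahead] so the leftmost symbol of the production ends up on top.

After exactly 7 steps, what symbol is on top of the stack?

step 1: stack=$ S  input=a d e a e $  — expand S -> a K C
step 2: stack=$ C K a  input=a d e a e $  — match a
step 3: stack=$ C K  input=d e a e $  — expand K -> d
step 4: stack=$ C d  input=d e a e $  — match d
step 5: stack=$ C  input=e a e $  — expand C -> e a K e
step 6: stack=$ e K a e  input=e a e $  — match e
step 7: stack=$ e K a  input=a e $  — match a
Stack after step 7: $ e K (top = K).

K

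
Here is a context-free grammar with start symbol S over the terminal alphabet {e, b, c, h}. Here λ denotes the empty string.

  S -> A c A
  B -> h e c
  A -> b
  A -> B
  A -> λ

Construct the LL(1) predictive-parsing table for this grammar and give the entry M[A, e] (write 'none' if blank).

none

FIRST(B) = {h}
FIRST(A) = {λ, b, h}  (via B)
FIRST(S) = {b, c, h}  (via A c A)
FOLLOW(S) includes $ since S is the start symbol.
FOLLOW(S): S appears on no right-hand side. Thus FOLLOW(S) = {$}.
FOLLOW(A): in S->A c A (occurrence 1), A is followed by c A with FIRST {c}; in S->A c A (occurrence 2), the suffix after A is empty, so FOLLOW(A) ⊇ FOLLOW(S) = {$}. Thus FOLLOW(A) = {$, c}.
For A -> b: FIRST(b) = {b}, so it goes in M[A, t] for t ∈ {b}.
For A -> B: FIRST(B) = {h}, so it goes in M[A, t] for t ∈ {h}.
For A -> λ: FIRST(λ) = {λ}, so it goes in M[A, t] for t ∈ {}; since λ ∈ FIRST, also for every t ∈ FOLLOW(A) = {$, c}.
None of these place a production in M[A, e].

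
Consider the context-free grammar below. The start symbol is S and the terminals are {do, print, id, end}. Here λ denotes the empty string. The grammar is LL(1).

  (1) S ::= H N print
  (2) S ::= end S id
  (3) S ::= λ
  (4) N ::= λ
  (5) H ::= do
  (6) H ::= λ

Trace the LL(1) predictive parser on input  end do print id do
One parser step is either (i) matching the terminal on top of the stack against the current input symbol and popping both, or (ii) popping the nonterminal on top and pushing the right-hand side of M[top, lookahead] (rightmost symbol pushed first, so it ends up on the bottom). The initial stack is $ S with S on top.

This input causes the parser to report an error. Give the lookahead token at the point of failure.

do

step 1: stack=$ S  input=end do print id do $  — expand S ::= end S id
step 2: stack=$ id S end  input=end do print id do $  — match end
step 3: stack=$ id S  input=do print id do $  — expand S ::= H N print
step 4: stack=$ id print N H  input=do print id do $  — expand H ::= do
step 5: stack=$ id print N do  input=do print id do $  — match do
step 6: stack=$ id print N  input=print id do $  — expand N ::= λ
step 7: stack=$ id print  input=print id do $  — match print
step 8: stack=$ id  input=id do $  — match id
step 9: stack=$  input=do $  — error: stack empty but input remains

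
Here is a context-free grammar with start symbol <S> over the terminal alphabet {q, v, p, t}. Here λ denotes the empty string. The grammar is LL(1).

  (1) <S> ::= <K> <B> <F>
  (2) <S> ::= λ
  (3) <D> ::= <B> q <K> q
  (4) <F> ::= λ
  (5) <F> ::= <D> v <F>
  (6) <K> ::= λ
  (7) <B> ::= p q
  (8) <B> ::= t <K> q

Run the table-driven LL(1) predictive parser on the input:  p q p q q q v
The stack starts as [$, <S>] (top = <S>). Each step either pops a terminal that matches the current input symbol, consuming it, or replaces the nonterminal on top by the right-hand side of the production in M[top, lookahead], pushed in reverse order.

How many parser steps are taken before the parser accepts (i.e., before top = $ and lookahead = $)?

15

      Stack                Input            Action
   1  $ <S>                p q p q q q v $  expand <S> ::= <K> <B> <F>
   2  $ <F> <B> <K>        p q p q q q v $  expand <K> ::= λ
   3  $ <F> <B>            p q p q q q v $  expand <B> ::= p q
   4  $ <F> q p            p q p q q q v $  match p
   5  $ <F> q              q p q q q v $    match q
   6  $ <F>                p q q q v $      expand <F> ::= <D> v <F>
   7  $ <F> v <D>          p q q q v $      expand <D> ::= <B> q <K> q
   8  $ <F> v q <K> q <B>  p q q q v $      expand <B> ::= p q
   9  $ <F> v q <K> q q p  p q q q v $      match p
  10  $ <F> v q <K> q q    q q q v $        match q
  11  $ <F> v q <K> q      q q v $          match q
  12  $ <F> v q <K>        q v $            expand <K> ::= λ
  13  $ <F> v q            q v $            match q
  14  $ <F> v              v $              match v
  15  $ <F>                $                expand <F> ::= λ
Accept reached after 15 steps.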